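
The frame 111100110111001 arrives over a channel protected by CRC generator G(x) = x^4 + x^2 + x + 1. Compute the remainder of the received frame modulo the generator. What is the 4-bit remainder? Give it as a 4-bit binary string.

0000

Modulo-2 division of 111100110111001 by 10111:
  pos 0: 11110 XOR 10111 = 01001
  pos 1: 10010 XOR 10111 = 00101
  pos 3: 10111 XOR 10111 = 00000
  pos 9: 11100 XOR 10111 = 01011
  pos 10: 10111 XOR 10111 = 00000
Remainder = 0000 (zero — the frame passes the CRC check).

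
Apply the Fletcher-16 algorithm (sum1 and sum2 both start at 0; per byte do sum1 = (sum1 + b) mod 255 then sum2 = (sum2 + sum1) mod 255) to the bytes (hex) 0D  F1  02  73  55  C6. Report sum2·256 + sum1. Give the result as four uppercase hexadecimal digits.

DB90

Running sums (mod 255):
  after byte 0 (0D): sum1=13, sum2=13
  after byte 1 (F1): sum1=254, sum2=12
  after byte 2 (02): sum1=1, sum2=13
  after byte 3 (73): sum1=116, sum2=129
  after byte 4 (55): sum1=201, sum2=75
  after byte 5 (C6): sum1=144, sum2=219
Checksum = sum2·256 + sum1 = 219·256 + 144 = 56208 = 0xDB90.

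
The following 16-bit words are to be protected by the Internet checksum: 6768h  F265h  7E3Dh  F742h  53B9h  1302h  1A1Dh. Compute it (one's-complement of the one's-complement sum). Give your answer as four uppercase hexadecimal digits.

AFD8

One's-complement addition (fold any carry out of bit 15 back into bit 0):
  0x6768 + 0xF265 = 0x159CD → wrap carry → 0x59CE
  0x59CE + 0x7E3D = 0x0D80B
  0xD80B + 0xF742 = 0x1CF4D → wrap carry → 0xCF4E
  0xCF4E + 0x53B9 = 0x12307 → wrap carry → 0x2308
  0x2308 + 0x1302 = 0x0360A
  0x360A + 0x1A1D = 0x05027
One's-complement sum = 0x5027.
Checksum = ~0x5027 & 0xFFFF = 0xAFD8.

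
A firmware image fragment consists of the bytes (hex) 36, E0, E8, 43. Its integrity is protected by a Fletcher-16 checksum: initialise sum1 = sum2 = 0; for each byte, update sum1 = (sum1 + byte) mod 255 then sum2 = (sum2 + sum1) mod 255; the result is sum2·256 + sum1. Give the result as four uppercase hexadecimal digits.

9043

Running sums (mod 255):
  after byte 0 (36): sum1=54, sum2=54
  after byte 1 (E0): sum1=23, sum2=77
  after byte 2 (E8): sum1=0, sum2=77
  after byte 3 (43): sum1=67, sum2=144
Checksum = sum2·256 + sum1 = 144·256 + 67 = 36931 = 0x9043.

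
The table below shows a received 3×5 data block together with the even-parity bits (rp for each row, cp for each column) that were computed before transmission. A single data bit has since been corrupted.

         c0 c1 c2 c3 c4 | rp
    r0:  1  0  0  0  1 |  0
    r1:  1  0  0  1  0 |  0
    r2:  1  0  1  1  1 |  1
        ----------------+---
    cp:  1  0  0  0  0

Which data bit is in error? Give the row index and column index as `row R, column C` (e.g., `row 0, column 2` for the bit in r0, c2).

row 2, column 2

Recompute each row's even parity and compare to rp:
  r0: data parity 0, sent rp 0 → ok
  r1: data parity 0, sent rp 0 → ok
  r2: data parity 0, sent rp 1 → mismatch
Recompute each column's even parity and compare to cp:
  c0: data parity 1, sent cp 1 → ok
  c1: data parity 0, sent cp 0 → ok
  c2: data parity 1, sent cp 0 → mismatch
  c3: data parity 0, sent cp 0 → ok
  c4: data parity 0, sent cp 0 → ok
Exactly one row (r2) and one column (c2) fail → the flipped bit is at their intersection.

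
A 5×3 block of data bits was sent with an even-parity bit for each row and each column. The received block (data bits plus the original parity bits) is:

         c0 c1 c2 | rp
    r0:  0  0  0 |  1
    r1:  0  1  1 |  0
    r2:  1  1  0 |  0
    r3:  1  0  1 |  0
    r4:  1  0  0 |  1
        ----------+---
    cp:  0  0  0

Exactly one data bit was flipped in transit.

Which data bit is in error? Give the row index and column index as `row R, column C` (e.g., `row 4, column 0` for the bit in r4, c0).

row 0, column 0

Recompute each row's even parity and compare to rp:
  r0: data parity 0, sent rp 1 → mismatch
  r1: data parity 0, sent rp 0 → ok
  r2: data parity 0, sent rp 0 → ok
  r3: data parity 0, sent rp 0 → ok
  r4: data parity 1, sent rp 1 → ok
Recompute each column's even parity and compare to cp:
  c0: data parity 1, sent cp 0 → mismatch
  c1: data parity 0, sent cp 0 → ok
  c2: data parity 0, sent cp 0 → ok
Exactly one row (r0) and one column (c0) fail → the flipped bit is at their intersection.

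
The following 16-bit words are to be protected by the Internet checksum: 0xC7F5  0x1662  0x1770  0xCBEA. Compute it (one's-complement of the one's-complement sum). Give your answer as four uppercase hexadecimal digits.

One's-complement addition (fold any carry out of bit 15 back into bit 0):
  0xC7F5 + 0x1662 = 0x0DE57
  0xDE57 + 0x1770 = 0x0F5C7
  0xF5C7 + 0xCBEA = 0x1C1B1 → wrap carry → 0xC1B2
One's-complement sum = 0xC1B2.
Checksum = ~0xC1B2 & 0xFFFF = 0x3E4D.

3E4D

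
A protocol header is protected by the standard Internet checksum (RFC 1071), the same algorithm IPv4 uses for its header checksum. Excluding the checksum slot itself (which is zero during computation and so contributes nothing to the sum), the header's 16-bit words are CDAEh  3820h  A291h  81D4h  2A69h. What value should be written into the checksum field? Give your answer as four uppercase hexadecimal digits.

One's-complement addition (fold any carry out of bit 15 back into bit 0):
  0xCDAE + 0x3820 = 0x105CE → wrap carry → 0x05CF
  0x05CF + 0xA291 = 0x0A860
  0xA860 + 0x81D4 = 0x12A34 → wrap carry → 0x2A35
  0x2A35 + 0x2A69 = 0x0549E
One's-complement sum = 0x549E.
Checksum = ~0x549E & 0xFFFF = 0xAB61.

AB61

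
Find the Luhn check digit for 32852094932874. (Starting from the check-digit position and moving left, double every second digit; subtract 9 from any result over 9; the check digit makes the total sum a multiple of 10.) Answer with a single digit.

6

Partial digits right→left: 4 7 8 2 3 9 4 9 0 2 5 8 2 3
Double every second digit counting from the check-digit position (so the 1st, 3rd, 5th, ... of the partial from the right).
  doubled (with −9 where >9): 8 7 6 8 0 1 4 → sum 34
  kept as-is: 7 2 9 9 2 8 3 → sum 40
Total = 34 + 40 = 74.
Check digit = (10 − (74 mod 10)) mod 10 = 6.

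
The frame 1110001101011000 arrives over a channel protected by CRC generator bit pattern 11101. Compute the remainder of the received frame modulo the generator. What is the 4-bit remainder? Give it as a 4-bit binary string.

Modulo-2 division of 1110001101011000 by 11101:
  pos 0: 11100 XOR 11101 = 00001
  pos 4: 10110 XOR 11101 = 01011
  pos 5: 10111 XOR 11101 = 01010
  pos 6: 10100 XOR 11101 = 01001
  pos 7: 10011 XOR 11101 = 01110
  pos 8: 11101 XOR 11101 = 00000
Remainder = 0000 (zero — the frame passes the CRC check).

0000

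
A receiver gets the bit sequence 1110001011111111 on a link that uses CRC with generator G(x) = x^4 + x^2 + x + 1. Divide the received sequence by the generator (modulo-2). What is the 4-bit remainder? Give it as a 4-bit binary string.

0000

Modulo-2 division of 1110001011111111 by 10111:
  pos 0: 11100 XOR 10111 = 01011
  pos 1: 10110 XOR 10111 = 00001
  pos 5: 11011 XOR 10111 = 01100
  pos 6: 11001 XOR 10111 = 01110
  pos 7: 11101 XOR 10111 = 01010
  pos 8: 10101 XOR 10111 = 00010
  pos 11: 10111 XOR 10111 = 00000
Remainder = 0000 (zero — the frame passes the CRC check).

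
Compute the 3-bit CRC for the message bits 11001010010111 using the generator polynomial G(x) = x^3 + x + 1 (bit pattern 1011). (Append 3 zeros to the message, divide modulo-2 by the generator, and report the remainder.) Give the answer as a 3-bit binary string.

Append 3 zeros: 11001010010111000. Divide by 1011 (XOR where the leading bit is 1):
  pos 0: 1100 XOR 1011 = 0111
  pos 1: 1111 XOR 1011 = 0100
  pos 2: 1000 XOR 1011 = 0011
  pos 4: 1110 XOR 1011 = 0101
  pos 5: 1010 XOR 1011 = 0001
  pos 8: 1101 XOR 1011 = 0110
  pos 9: 1101 XOR 1011 = 0110
  pos 10: 1101 XOR 1011 = 0110
  pos 11: 1100 XOR 1011 = 0111
  pos 12: 1110 XOR 1011 = 0101
  pos 13: 1010 XOR 1011 = 0001
Remainder (last 3 bits) = 001. This is the CRC / FCS.

001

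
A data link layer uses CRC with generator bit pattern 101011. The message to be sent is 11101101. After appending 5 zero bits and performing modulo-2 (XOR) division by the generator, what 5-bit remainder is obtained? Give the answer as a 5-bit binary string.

Append 5 zeros: 1110110100000. Divide by 101011 (XOR where the leading bit is 1):
  pos 0: 111011 XOR 101011 = 010000
  pos 1: 100000 XOR 101011 = 001011
  pos 3: 101110 XOR 101011 = 000101
  pos 6: 101000 XOR 101011 = 000011
Remainder (last 5 bits) = 00110. This is the CRC / FCS.

00110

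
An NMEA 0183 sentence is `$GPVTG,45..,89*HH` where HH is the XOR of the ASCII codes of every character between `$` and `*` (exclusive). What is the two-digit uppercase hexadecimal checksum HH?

52

XOR the ASCII codes of the payload characters:
  'G' = 0x47 → acc = 0x47
  'P' = 0x50 → acc = 0x17
  'V' = 0x56 → acc = 0x41
  'T' = 0x54 → acc = 0x15
  'G' = 0x47 → acc = 0x52
  ',' = 0x2C → acc = 0x7E
  '4' = 0x34 → acc = 0x4A
  '5' = 0x35 → acc = 0x7F
  '.' = 0x2E → acc = 0x51
  '.' = 0x2E → acc = 0x7F
  ',' = 0x2C → acc = 0x53
  '8' = 0x38 → acc = 0x6B
  '9' = 0x39 → acc = 0x52
Checksum = 0x52.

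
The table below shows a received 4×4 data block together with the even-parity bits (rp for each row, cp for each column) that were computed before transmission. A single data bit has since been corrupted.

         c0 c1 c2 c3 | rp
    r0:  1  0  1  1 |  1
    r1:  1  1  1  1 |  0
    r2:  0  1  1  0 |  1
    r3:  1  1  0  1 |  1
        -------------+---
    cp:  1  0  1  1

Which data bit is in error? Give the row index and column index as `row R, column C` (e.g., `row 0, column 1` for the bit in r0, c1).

row 2, column 1

Recompute each row's even parity and compare to rp:
  r0: data parity 1, sent rp 1 → ok
  r1: data parity 0, sent rp 0 → ok
  r2: data parity 0, sent rp 1 → mismatch
  r3: data parity 1, sent rp 1 → ok
Recompute each column's even parity and compare to cp:
  c0: data parity 1, sent cp 1 → ok
  c1: data parity 1, sent cp 0 → mismatch
  c2: data parity 1, sent cp 1 → ok
  c3: data parity 1, sent cp 1 → ok
Exactly one row (r2) and one column (c1) fail → the flipped bit is at their intersection.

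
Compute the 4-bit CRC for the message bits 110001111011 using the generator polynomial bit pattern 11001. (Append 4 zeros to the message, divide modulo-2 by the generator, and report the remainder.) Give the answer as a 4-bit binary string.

Append 4 zeros: 1100011110110000. Divide by 11001 (XOR where the leading bit is 1):
  pos 0: 11000 XOR 11001 = 00001
  pos 4: 11111 XOR 11001 = 00110
  pos 6: 11001 XOR 11001 = 00000
  pos 11: 10000 XOR 11001 = 01001
Remainder (last 4 bits) = 1001. This is the CRC / FCS.

1001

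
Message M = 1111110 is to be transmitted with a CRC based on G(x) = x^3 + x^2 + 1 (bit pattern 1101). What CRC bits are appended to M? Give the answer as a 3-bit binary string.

101

Append 3 zeros: 1111110000. Divide by 1101 (XOR where the leading bit is 1):
  pos 0: 1111 XOR 1101 = 0010
  pos 2: 1011 XOR 1101 = 0110
  pos 3: 1100 XOR 1101 = 0001
  pos 6: 1000 XOR 1101 = 0101
Remainder (last 3 bits) = 101. This is the CRC / FCS.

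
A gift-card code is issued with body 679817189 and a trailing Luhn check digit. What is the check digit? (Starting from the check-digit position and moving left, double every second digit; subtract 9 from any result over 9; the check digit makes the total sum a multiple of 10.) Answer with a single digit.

5

Partial digits right→left: 9 8 1 7 1 8 9 7 6
Double every second digit counting from the check-digit position (so the 1st, 3rd, 5th, ... of the partial from the right).
  doubled (with −9 where >9): 9 2 2 9 3 → sum 25
  kept as-is: 8 7 8 7 → sum 30
Total = 25 + 30 = 55.
Check digit = (10 − (55 mod 10)) mod 10 = 5.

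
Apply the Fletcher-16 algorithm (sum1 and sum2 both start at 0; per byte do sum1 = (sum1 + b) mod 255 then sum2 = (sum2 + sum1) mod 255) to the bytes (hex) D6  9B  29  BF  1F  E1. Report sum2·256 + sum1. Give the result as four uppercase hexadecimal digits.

175C

Running sums (mod 255):
  after byte 0 (D6): sum1=214, sum2=214
  after byte 1 (9B): sum1=114, sum2=73
  after byte 2 (29): sum1=155, sum2=228
  after byte 3 (BF): sum1=91, sum2=64
  after byte 4 (1F): sum1=122, sum2=186
  after byte 5 (E1): sum1=92, sum2=23
Checksum = sum2·256 + sum1 = 23·256 + 92 = 5980 = 0x175C.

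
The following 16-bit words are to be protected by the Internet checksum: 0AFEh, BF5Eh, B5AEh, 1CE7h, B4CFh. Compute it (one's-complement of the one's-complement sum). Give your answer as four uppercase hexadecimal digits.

One's-complement addition (fold any carry out of bit 15 back into bit 0):
  0x0AFE + 0xBF5E = 0x0CA5C
  0xCA5C + 0xB5AE = 0x1800A → wrap carry → 0x800B
  0x800B + 0x1CE7 = 0x09CF2
  0x9CF2 + 0xB4CF = 0x151C1 → wrap carry → 0x51C2
One's-complement sum = 0x51C2.
Checksum = ~0x51C2 & 0xFFFF = 0xAE3D.

AE3D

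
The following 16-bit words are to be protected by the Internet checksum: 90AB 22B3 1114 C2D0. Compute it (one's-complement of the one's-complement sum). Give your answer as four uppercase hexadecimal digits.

One's-complement addition (fold any carry out of bit 15 back into bit 0):
  0x90AB + 0x22B3 = 0x0B35E
  0xB35E + 0x1114 = 0x0C472
  0xC472 + 0xC2D0 = 0x18742 → wrap carry → 0x8743
One's-complement sum = 0x8743.
Checksum = ~0x8743 & 0xFFFF = 0x78BC.

78BC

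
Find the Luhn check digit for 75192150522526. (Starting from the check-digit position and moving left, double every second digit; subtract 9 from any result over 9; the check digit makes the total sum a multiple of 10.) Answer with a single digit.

Partial digits right→left: 6 2 5 2 2 5 0 5 1 2 9 1 5 7
Double every second digit counting from the check-digit position (so the 1st, 3rd, 5th, ... of the partial from the right).
  doubled (with −9 where >9): 3 1 4 0 2 9 1 → sum 20
  kept as-is: 2 2 5 5 2 1 7 → sum 24
Total = 20 + 24 = 44.
Check digit = (10 − (44 mod 10)) mod 10 = 6.

6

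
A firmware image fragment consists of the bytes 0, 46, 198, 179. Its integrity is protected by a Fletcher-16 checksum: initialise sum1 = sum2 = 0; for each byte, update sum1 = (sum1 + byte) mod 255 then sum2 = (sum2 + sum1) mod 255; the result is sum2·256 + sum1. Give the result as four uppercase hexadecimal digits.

CBA8

Running sums (mod 255):
  after byte 0 (0): sum1=0, sum2=0
  after byte 1 (46): sum1=46, sum2=46
  after byte 2 (198): sum1=244, sum2=35
  after byte 3 (179): sum1=168, sum2=203
Checksum = sum2·256 + sum1 = 203·256 + 168 = 52136 = 0xCBA8.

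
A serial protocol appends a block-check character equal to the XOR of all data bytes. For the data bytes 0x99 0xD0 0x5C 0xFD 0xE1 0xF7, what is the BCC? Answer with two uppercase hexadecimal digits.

FE

XOR the bytes together:
  start with 0x99
  0x99 ⊕ 0xD0 = 0x49
  0x49 ⊕ 0x5C = 0x15
  0x15 ⊕ 0xFD = 0xE8
  0xE8 ⊕ 0xE1 = 0x09
  0x09 ⊕ 0xF7 = 0xFE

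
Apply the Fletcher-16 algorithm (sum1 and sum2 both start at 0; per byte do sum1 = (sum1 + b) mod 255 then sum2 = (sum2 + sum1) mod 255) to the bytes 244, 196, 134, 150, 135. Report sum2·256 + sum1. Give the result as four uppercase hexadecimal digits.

245E

Running sums (mod 255):
  after byte 0 (244): sum1=244, sum2=244
  after byte 1 (196): sum1=185, sum2=174
  after byte 2 (134): sum1=64, sum2=238
  after byte 3 (150): sum1=214, sum2=197
  after byte 4 (135): sum1=94, sum2=36
Checksum = sum2·256 + sum1 = 36·256 + 94 = 9310 = 0x245E.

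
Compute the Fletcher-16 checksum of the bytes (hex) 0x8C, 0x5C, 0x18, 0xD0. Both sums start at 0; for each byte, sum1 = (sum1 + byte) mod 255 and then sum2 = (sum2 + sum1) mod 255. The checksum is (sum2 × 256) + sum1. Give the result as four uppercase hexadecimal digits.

Running sums (mod 255):
  after byte 0 (0x8C): sum1=140, sum2=140
  after byte 1 (0x5C): sum1=232, sum2=117
  after byte 2 (0x18): sum1=1, sum2=118
  after byte 3 (0xD0): sum1=209, sum2=72
Checksum = sum2·256 + sum1 = 72·256 + 209 = 18641 = 0x48D1.

48D1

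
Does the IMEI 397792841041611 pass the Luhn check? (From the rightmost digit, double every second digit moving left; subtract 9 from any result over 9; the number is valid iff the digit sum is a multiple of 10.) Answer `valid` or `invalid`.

invalid

From the right, keep odd positions and double even positions (subtract 9 from any doubled value over 9):
  doubled (positions 2,4,...): 2 2 0 8 4 5 9 → sum 30
  kept (positions 1,3,...): 1 6 4 1 8 9 7 3 → sum 39
Total = 69.
69 mod 10 = 9, so the number is invalid.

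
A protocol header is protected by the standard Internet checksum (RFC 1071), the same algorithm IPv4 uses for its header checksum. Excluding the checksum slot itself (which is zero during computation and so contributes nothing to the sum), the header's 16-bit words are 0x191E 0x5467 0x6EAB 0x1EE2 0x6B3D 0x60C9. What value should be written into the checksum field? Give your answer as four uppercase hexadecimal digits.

38E6

One's-complement addition (fold any carry out of bit 15 back into bit 0):
  0x191E + 0x5467 = 0x06D85
  0x6D85 + 0x6EAB = 0x0DC30
  0xDC30 + 0x1EE2 = 0x0FB12
  0xFB12 + 0x6B3D = 0x1664F → wrap carry → 0x6650
  0x6650 + 0x60C9 = 0x0C719
One's-complement sum = 0xC719.
Checksum = ~0xC719 & 0xFFFF = 0x38E6.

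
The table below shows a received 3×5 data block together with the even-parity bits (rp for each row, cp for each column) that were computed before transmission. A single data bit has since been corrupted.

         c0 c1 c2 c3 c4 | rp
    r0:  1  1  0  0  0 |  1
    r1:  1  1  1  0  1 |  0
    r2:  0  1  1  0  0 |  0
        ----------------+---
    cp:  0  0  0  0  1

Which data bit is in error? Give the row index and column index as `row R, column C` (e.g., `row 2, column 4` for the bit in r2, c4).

Recompute each row's even parity and compare to rp:
  r0: data parity 0, sent rp 1 → mismatch
  r1: data parity 0, sent rp 0 → ok
  r2: data parity 0, sent rp 0 → ok
Recompute each column's even parity and compare to cp:
  c0: data parity 0, sent cp 0 → ok
  c1: data parity 1, sent cp 0 → mismatch
  c2: data parity 0, sent cp 0 → ok
  c3: data parity 0, sent cp 0 → ok
  c4: data parity 1, sent cp 1 → ok
Exactly one row (r0) and one column (c1) fail → the flipped bit is at their intersection.

row 0, column 1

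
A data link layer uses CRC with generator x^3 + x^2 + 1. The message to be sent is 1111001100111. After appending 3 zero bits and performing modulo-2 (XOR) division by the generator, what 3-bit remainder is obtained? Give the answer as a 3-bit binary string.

001

Append 3 zeros: 1111001100111000. Divide by 1101 (XOR where the leading bit is 1):
  pos 0: 1111 XOR 1101 = 0010
  pos 2: 1000 XOR 1101 = 0101
  pos 3: 1011 XOR 1101 = 0110
  pos 4: 1101 XOR 1101 = 0000
  pos 10: 1110 XOR 1101 = 0011
  pos 12: 1100 XOR 1101 = 0001
Remainder (last 3 bits) = 001. This is the CRC / FCS.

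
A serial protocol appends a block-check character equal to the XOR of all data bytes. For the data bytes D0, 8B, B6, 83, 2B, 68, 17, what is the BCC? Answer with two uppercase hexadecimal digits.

XOR the bytes together:
  start with 0xD0
  0xD0 ⊕ 0x8B = 0x5B
  0x5B ⊕ 0xB6 = 0xED
  0xED ⊕ 0x83 = 0x6E
  0x6E ⊕ 0x2B = 0x45
  0x45 ⊕ 0x68 = 0x2D
  0x2D ⊕ 0x17 = 0x3A

3A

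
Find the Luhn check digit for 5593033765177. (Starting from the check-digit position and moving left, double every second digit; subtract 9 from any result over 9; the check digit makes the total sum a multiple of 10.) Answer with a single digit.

Partial digits right→left: 7 7 1 5 6 7 3 3 0 3 9 5 5
Double every second digit counting from the check-digit position (so the 1st, 3rd, 5th, ... of the partial from the right).
  doubled (with −9 where >9): 5 2 3 6 0 9 1 → sum 26
  kept as-is: 7 5 7 3 3 5 → sum 30
Total = 26 + 30 = 56.
Check digit = (10 − (56 mod 10)) mod 10 = 4.

4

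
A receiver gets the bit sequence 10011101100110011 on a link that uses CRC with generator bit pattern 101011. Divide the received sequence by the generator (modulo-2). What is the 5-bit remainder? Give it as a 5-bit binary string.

00000

Modulo-2 division of 10011101100110011 by 101011:
  pos 0: 100111 XOR 101011 = 001100
  pos 2: 110001 XOR 101011 = 011010
  pos 3: 110101 XOR 101011 = 011110
  pos 4: 111100 XOR 101011 = 010111
  pos 5: 101110 XOR 101011 = 000101
  pos 8: 101110 XOR 101011 = 000101
  pos 11: 101011 XOR 101011 = 000000
Remainder = 00000 (zero — the frame passes the CRC check).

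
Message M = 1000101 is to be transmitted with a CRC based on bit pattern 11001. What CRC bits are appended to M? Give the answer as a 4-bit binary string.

Append 4 zeros: 10001010000. Divide by 11001 (XOR where the leading bit is 1):
  pos 0: 10001 XOR 11001 = 01000
  pos 1: 10000 XOR 11001 = 01001
  pos 2: 10011 XOR 11001 = 01010
  pos 3: 10100 XOR 11001 = 01101
  pos 4: 11010 XOR 11001 = 00011
Remainder (last 4 bits) = 1100. This is the CRC / FCS.

1100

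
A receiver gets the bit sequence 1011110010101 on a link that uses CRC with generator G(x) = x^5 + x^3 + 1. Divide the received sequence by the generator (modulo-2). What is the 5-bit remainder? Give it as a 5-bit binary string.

10010

Modulo-2 division of 1011110010101 by 101001:
  pos 0: 101111 XOR 101001 = 000110
  pos 3: 110001 XOR 101001 = 011000
  pos 4: 110000 XOR 101001 = 011001
  pos 5: 110011 XOR 101001 = 011010
  pos 6: 110100 XOR 101001 = 011101
  pos 7: 111011 XOR 101001 = 010010
Remainder = 10010 (nonzero — an error is detected).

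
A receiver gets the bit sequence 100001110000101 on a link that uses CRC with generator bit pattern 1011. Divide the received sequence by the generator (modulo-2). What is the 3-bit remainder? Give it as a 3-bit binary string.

Modulo-2 division of 100001110000101 by 1011:
  pos 0: 1000 XOR 1011 = 0011
  pos 2: 1101 XOR 1011 = 0110
  pos 3: 1101 XOR 1011 = 0110
  pos 4: 1101 XOR 1011 = 0110
  pos 5: 1100 XOR 1011 = 0111
  pos 6: 1110 XOR 1011 = 0101
  pos 7: 1010 XOR 1011 = 0001
  pos 10: 1010 XOR 1011 = 0001
Remainder = 011 (nonzero — an error is detected).

011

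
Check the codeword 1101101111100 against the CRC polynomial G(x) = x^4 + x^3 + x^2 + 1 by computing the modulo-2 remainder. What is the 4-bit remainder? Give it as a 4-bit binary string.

Modulo-2 division of 1101101111100 by 11101:
  pos 0: 11011 XOR 11101 = 00110
  pos 2: 11001 XOR 11101 = 00100
  pos 4: 10011 XOR 11101 = 01110
  pos 5: 11101 XOR 11101 = 00000
Remainder = 0100 (nonzero — an error is detected).

0100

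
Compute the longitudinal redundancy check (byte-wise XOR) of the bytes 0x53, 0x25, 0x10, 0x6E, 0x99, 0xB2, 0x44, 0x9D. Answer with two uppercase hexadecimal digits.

FA

XOR the bytes together:
  start with 0x53
  0x53 ⊕ 0x25 = 0x76
  0x76 ⊕ 0x10 = 0x66
  0x66 ⊕ 0x6E = 0x08
  0x08 ⊕ 0x99 = 0x91
  0x91 ⊕ 0xB2 = 0x23
  0x23 ⊕ 0x44 = 0x67
  0x67 ⊕ 0x9D = 0xFA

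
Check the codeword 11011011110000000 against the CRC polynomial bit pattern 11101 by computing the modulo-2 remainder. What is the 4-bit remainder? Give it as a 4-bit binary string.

Modulo-2 division of 11011011110000000 by 11101:
  pos 0: 11011 XOR 11101 = 00110
  pos 2: 11001 XOR 11101 = 00100
  pos 4: 10011 XOR 11101 = 01110
  pos 5: 11101 XOR 11101 = 00000
Remainder = 0000 (zero — the frame passes the CRC check).

0000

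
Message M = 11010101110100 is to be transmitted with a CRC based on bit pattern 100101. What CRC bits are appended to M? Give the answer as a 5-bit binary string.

Append 5 zeros: 1101010111010000000. Divide by 100101 (XOR where the leading bit is 1):
  pos 0: 110101 XOR 100101 = 010000
  pos 1: 100000 XOR 100101 = 000101
  pos 4: 101111 XOR 100101 = 001010
  pos 6: 101001 XOR 100101 = 001100
  pos 8: 110000 XOR 100101 = 010101
  pos 9: 101010 XOR 100101 = 001111
  pos 11: 111100 XOR 100101 = 011001
  pos 12: 110010 XOR 100101 = 010111
  pos 13: 101110 XOR 100101 = 001011
Remainder (last 5 bits) = 01011. This is the CRC / FCS.

01011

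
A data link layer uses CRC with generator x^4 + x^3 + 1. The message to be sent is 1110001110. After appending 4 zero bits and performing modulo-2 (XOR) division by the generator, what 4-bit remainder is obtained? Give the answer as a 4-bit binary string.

Append 4 zeros: 11100011100000. Divide by 11001 (XOR where the leading bit is 1):
  pos 0: 11100 XOR 11001 = 00101
  pos 2: 10101 XOR 11001 = 01100
  pos 3: 11001 XOR 11001 = 00000
  pos 8: 10000 XOR 11001 = 01001
  pos 9: 10010 XOR 11001 = 01011
Remainder (last 4 bits) = 1011. This is the CRC / FCS.

1011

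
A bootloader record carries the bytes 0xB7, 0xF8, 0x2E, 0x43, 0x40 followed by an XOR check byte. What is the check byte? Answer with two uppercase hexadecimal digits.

62

XOR the bytes together:
  start with 0xB7
  0xB7 ⊕ 0xF8 = 0x4F
  0x4F ⊕ 0x2E = 0x61
  0x61 ⊕ 0x43 = 0x22
  0x22 ⊕ 0x40 = 0x62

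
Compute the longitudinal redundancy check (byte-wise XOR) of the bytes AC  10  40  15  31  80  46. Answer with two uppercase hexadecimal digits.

XOR the bytes together:
  start with 0xAC
  0xAC ⊕ 0x10 = 0xBC
  0xBC ⊕ 0x40 = 0xFC
  0xFC ⊕ 0x15 = 0xE9
  0xE9 ⊕ 0x31 = 0xD8
  0xD8 ⊕ 0x80 = 0x58
  0x58 ⊕ 0x46 = 0x1E

1E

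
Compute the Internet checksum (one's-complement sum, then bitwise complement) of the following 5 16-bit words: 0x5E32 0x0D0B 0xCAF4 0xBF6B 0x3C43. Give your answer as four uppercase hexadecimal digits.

One's-complement addition (fold any carry out of bit 15 back into bit 0):
  0x5E32 + 0x0D0B = 0x06B3D
  0x6B3D + 0xCAF4 = 0x13631 → wrap carry → 0x3632
  0x3632 + 0xBF6B = 0x0F59D
  0xF59D + 0x3C43 = 0x131E0 → wrap carry → 0x31E1
One's-complement sum = 0x31E1.
Checksum = ~0x31E1 & 0xFFFF = 0xCE1E.

CE1E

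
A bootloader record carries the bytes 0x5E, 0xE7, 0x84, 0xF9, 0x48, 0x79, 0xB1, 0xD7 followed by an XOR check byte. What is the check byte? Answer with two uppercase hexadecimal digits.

XOR the bytes together:
  start with 0x5E
  0x5E ⊕ 0xE7 = 0xB9
  0xB9 ⊕ 0x84 = 0x3D
  0x3D ⊕ 0xF9 = 0xC4
  0xC4 ⊕ 0x48 = 0x8C
  0x8C ⊕ 0x79 = 0xF5
  0xF5 ⊕ 0xB1 = 0x44
  0x44 ⊕ 0xD7 = 0x93

93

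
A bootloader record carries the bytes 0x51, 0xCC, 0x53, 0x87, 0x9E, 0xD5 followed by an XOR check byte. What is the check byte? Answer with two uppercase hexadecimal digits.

XOR the bytes together:
  start with 0x51
  0x51 ⊕ 0xCC = 0x9D
  0x9D ⊕ 0x53 = 0xCE
  0xCE ⊕ 0x87 = 0x49
  0x49 ⊕ 0x9E = 0xD7
  0xD7 ⊕ 0xD5 = 0x02

02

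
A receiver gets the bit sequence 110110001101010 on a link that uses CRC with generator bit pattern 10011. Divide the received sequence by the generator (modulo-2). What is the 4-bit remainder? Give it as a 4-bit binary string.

Modulo-2 division of 110110001101010 by 10011:
  pos 0: 11011 XOR 10011 = 01000
  pos 1: 10000 XOR 10011 = 00011
  pos 4: 11001 XOR 10011 = 01010
  pos 5: 10101 XOR 10011 = 00110
  pos 7: 11001 XOR 10011 = 01010
  pos 8: 10100 XOR 10011 = 00111
  pos 10: 11110 XOR 10011 = 01101
Remainder = 1101 (nonzero — an error is detected).

1101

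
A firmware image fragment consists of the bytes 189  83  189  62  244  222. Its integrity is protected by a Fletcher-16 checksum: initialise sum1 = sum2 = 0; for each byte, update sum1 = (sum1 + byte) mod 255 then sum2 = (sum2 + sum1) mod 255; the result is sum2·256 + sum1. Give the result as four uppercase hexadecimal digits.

8DE0

Running sums (mod 255):
  after byte 0 (189): sum1=189, sum2=189
  after byte 1 (83): sum1=17, sum2=206
  after byte 2 (189): sum1=206, sum2=157
  after byte 3 (62): sum1=13, sum2=170
  after byte 4 (244): sum1=2, sum2=172
  after byte 5 (222): sum1=224, sum2=141
Checksum = sum2·256 + sum1 = 141·256 + 224 = 36320 = 0x8DE0.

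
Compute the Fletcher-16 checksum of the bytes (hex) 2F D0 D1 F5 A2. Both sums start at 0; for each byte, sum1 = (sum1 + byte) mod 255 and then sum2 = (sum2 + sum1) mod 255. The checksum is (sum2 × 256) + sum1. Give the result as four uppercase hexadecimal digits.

Running sums (mod 255):
  after byte 0 (2F): sum1=47, sum2=47
  after byte 1 (D0): sum1=0, sum2=47
  after byte 2 (D1): sum1=209, sum2=1
  after byte 3 (F5): sum1=199, sum2=200
  after byte 4 (A2): sum1=106, sum2=51
Checksum = sum2·256 + sum1 = 51·256 + 106 = 13162 = 0x336A.

336A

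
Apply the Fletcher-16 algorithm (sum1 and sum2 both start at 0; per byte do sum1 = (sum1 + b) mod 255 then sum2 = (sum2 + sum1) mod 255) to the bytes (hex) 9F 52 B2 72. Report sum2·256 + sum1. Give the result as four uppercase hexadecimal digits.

Running sums (mod 255):
  after byte 0 (9F): sum1=159, sum2=159
  after byte 1 (52): sum1=241, sum2=145
  after byte 2 (B2): sum1=164, sum2=54
  after byte 3 (72): sum1=23, sum2=77
Checksum = sum2·256 + sum1 = 77·256 + 23 = 19735 = 0x4D17.

4D17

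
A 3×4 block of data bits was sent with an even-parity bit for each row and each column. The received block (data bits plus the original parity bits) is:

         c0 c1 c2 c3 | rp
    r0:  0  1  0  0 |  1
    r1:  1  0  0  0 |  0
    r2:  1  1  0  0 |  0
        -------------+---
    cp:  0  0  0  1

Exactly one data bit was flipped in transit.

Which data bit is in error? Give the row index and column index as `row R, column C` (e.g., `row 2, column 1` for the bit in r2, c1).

Recompute each row's even parity and compare to rp:
  r0: data parity 1, sent rp 1 → ok
  r1: data parity 1, sent rp 0 → mismatch
  r2: data parity 0, sent rp 0 → ok
Recompute each column's even parity and compare to cp:
  c0: data parity 0, sent cp 0 → ok
  c1: data parity 0, sent cp 0 → ok
  c2: data parity 0, sent cp 0 → ok
  c3: data parity 0, sent cp 1 → mismatch
Exactly one row (r1) and one column (c3) fail → the flipped bit is at their intersection.

row 1, column 3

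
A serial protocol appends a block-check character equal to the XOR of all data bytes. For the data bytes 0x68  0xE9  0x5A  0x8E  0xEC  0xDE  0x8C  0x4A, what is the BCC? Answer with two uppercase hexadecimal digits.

XOR the bytes together:
  start with 0x68
  0x68 ⊕ 0xE9 = 0x81
  0x81 ⊕ 0x5A = 0xDB
  0xDB ⊕ 0x8E = 0x55
  0x55 ⊕ 0xEC = 0xB9
  0xB9 ⊕ 0xDE = 0x67
  0x67 ⊕ 0x8C = 0xEB
  0xEB ⊕ 0x4A = 0xA1

A1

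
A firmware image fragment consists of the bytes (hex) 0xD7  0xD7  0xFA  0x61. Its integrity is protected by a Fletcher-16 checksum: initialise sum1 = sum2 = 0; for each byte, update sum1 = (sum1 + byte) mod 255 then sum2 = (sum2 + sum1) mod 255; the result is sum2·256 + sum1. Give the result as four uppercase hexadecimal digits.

Running sums (mod 255):
  after byte 0 (0xD7): sum1=215, sum2=215
  after byte 1 (0xD7): sum1=175, sum2=135
  after byte 2 (0xFA): sum1=170, sum2=50
  after byte 3 (0x61): sum1=12, sum2=62
Checksum = sum2·256 + sum1 = 62·256 + 12 = 15884 = 0x3E0C.

3E0C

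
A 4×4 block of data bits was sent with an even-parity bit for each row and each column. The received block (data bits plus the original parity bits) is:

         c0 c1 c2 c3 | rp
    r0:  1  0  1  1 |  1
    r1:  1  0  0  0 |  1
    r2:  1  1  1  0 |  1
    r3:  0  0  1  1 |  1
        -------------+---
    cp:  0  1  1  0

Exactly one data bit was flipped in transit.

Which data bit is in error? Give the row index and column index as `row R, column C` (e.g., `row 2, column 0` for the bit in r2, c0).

Recompute each row's even parity and compare to rp:
  r0: data parity 1, sent rp 1 → ok
  r1: data parity 1, sent rp 1 → ok
  r2: data parity 1, sent rp 1 → ok
  r3: data parity 0, sent rp 1 → mismatch
Recompute each column's even parity and compare to cp:
  c0: data parity 1, sent cp 0 → mismatch
  c1: data parity 1, sent cp 1 → ok
  c2: data parity 1, sent cp 1 → ok
  c3: data parity 0, sent cp 0 → ok
Exactly one row (r3) and one column (c0) fail → the flipped bit is at their intersection.

row 3, column 0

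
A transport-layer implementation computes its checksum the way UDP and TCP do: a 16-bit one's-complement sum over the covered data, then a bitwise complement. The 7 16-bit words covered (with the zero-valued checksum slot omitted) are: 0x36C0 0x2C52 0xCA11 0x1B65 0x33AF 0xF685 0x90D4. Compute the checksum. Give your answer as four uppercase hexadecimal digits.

One's-complement addition (fold any carry out of bit 15 back into bit 0):
  0x36C0 + 0x2C52 = 0x06312
  0x6312 + 0xCA11 = 0x12D23 → wrap carry → 0x2D24
  0x2D24 + 0x1B65 = 0x04889
  0x4889 + 0x33AF = 0x07C38
  0x7C38 + 0xF685 = 0x172BD → wrap carry → 0x72BE
  0x72BE + 0x90D4 = 0x10392 → wrap carry → 0x0393
One's-complement sum = 0x0393.
Checksum = ~0x0393 & 0xFFFF = 0xFC6C.

FC6C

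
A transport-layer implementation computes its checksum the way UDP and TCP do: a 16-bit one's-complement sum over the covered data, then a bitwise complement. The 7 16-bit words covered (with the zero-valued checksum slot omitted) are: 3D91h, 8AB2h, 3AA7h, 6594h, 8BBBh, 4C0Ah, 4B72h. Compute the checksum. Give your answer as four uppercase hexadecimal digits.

7448

One's-complement addition (fold any carry out of bit 15 back into bit 0):
  0x3D91 + 0x8AB2 = 0x0C843
  0xC843 + 0x3AA7 = 0x102EA → wrap carry → 0x02EB
  0x02EB + 0x6594 = 0x0687F
  0x687F + 0x8BBB = 0x0F43A
  0xF43A + 0x4C0A = 0x14044 → wrap carry → 0x4045
  0x4045 + 0x4B72 = 0x08BB7
One's-complement sum = 0x8BB7.
Checksum = ~0x8BB7 & 0xFFFF = 0x7448.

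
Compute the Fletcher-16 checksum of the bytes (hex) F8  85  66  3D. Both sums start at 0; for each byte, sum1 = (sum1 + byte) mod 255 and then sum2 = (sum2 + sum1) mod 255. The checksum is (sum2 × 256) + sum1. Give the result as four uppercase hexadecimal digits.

7E22

Running sums (mod 255):
  after byte 0 (F8): sum1=248, sum2=248
  after byte 1 (85): sum1=126, sum2=119
  after byte 2 (66): sum1=228, sum2=92
  after byte 3 (3D): sum1=34, sum2=126
Checksum = sum2·256 + sum1 = 126·256 + 34 = 32290 = 0x7E22.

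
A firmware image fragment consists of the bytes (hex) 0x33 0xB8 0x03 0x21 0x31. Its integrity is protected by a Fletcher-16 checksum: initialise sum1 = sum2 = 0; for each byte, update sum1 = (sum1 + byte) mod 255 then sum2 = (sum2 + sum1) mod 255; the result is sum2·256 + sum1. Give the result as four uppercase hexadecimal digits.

Running sums (mod 255):
  after byte 0 (0x33): sum1=51, sum2=51
  after byte 1 (0xB8): sum1=235, sum2=31
  after byte 2 (0x03): sum1=238, sum2=14
  after byte 3 (0x21): sum1=16, sum2=30
  after byte 4 (0x31): sum1=65, sum2=95
Checksum = sum2·256 + sum1 = 95·256 + 65 = 24385 = 0x5F41.

5F41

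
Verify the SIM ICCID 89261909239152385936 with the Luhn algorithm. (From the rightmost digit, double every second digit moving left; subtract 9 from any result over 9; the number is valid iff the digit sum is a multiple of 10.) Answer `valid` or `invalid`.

From the right, keep odd positions and double even positions (subtract 9 from any doubled value over 9):
  doubled (positions 2,4,...): 6 1 6 1 9 4 0 2 4 7 → sum 40
  kept (positions 1,3,...): 6 9 8 2 1 3 9 9 6 9 → sum 62
Total = 102.
102 mod 10 = 2, so the number is invalid.

invalid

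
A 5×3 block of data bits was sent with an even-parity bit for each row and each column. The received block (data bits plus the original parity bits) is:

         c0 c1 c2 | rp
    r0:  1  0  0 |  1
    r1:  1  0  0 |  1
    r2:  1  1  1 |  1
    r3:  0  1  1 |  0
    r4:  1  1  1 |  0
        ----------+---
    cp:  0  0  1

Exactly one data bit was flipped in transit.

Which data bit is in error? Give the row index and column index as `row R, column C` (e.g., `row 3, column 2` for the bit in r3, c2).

Recompute each row's even parity and compare to rp:
  r0: data parity 1, sent rp 1 → ok
  r1: data parity 1, sent rp 1 → ok
  r2: data parity 1, sent rp 1 → ok
  r3: data parity 0, sent rp 0 → ok
  r4: data parity 1, sent rp 0 → mismatch
Recompute each column's even parity and compare to cp:
  c0: data parity 0, sent cp 0 → ok
  c1: data parity 1, sent cp 0 → mismatch
  c2: data parity 1, sent cp 1 → ok
Exactly one row (r4) and one column (c1) fail → the flipped bit is at their intersection.

row 4, column 1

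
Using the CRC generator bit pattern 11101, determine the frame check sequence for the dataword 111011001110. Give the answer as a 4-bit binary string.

0000

Append 4 zeros: 1110110011100000. Divide by 11101 (XOR where the leading bit is 1):
  pos 0: 11101 XOR 11101 = 00000
  pos 5: 10011 XOR 11101 = 01110
  pos 6: 11101 XOR 11101 = 00000
Remainder (last 4 bits) = 0000. This is the CRC / FCS.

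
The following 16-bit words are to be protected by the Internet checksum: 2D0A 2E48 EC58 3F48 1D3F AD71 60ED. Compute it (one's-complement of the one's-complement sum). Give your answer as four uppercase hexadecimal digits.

4D6E

One's-complement addition (fold any carry out of bit 15 back into bit 0):
  0x2D0A + 0x2E48 = 0x05B52
  0x5B52 + 0xEC58 = 0x147AA → wrap carry → 0x47AB
  0x47AB + 0x3F48 = 0x086F3
  0x86F3 + 0x1D3F = 0x0A432
  0xA432 + 0xAD71 = 0x151A3 → wrap carry → 0x51A4
  0x51A4 + 0x60ED = 0x0B291
One's-complement sum = 0xB291.
Checksum = ~0xB291 & 0xFFFF = 0x4D6E.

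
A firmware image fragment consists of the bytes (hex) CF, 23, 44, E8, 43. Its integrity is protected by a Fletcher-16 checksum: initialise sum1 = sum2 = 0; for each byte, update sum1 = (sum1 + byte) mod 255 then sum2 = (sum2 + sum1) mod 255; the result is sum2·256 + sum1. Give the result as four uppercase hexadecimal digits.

7D63

Running sums (mod 255):
  after byte 0 (CF): sum1=207, sum2=207
  after byte 1 (23): sum1=242, sum2=194
  after byte 2 (44): sum1=55, sum2=249
  after byte 3 (E8): sum1=32, sum2=26
  after byte 4 (43): sum1=99, sum2=125
Checksum = sum2·256 + sum1 = 125·256 + 99 = 32099 = 0x7D63.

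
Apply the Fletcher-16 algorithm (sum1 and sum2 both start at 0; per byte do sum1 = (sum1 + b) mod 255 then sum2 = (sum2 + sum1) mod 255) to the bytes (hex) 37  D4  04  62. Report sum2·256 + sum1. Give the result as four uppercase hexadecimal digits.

Running sums (mod 255):
  after byte 0 (37): sum1=55, sum2=55
  after byte 1 (D4): sum1=12, sum2=67
  after byte 2 (04): sum1=16, sum2=83
  after byte 3 (62): sum1=114, sum2=197
Checksum = sum2·256 + sum1 = 197·256 + 114 = 50546 = 0xC572.

C572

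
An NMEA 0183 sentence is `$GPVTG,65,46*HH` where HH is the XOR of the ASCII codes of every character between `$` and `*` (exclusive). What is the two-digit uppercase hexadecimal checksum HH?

XOR the ASCII codes of the payload characters:
  'G' = 0x47 → acc = 0x47
  'P' = 0x50 → acc = 0x17
  'V' = 0x56 → acc = 0x41
  'T' = 0x54 → acc = 0x15
  'G' = 0x47 → acc = 0x52
  ',' = 0x2C → acc = 0x7E
  '6' = 0x36 → acc = 0x48
  '5' = 0x35 → acc = 0x7D
  ',' = 0x2C → acc = 0x51
  '4' = 0x34 → acc = 0x65
  '6' = 0x36 → acc = 0x53
Checksum = 0x53.

53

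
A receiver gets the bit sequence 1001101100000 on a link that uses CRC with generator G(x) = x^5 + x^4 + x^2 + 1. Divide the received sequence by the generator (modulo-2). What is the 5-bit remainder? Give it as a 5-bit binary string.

11001

Modulo-2 division of 1001101100000 by 110101:
  pos 0: 100110 XOR 110101 = 010011
  pos 1: 100111 XOR 110101 = 010010
  pos 2: 100101 XOR 110101 = 010000
  pos 3: 100000 XOR 110101 = 010101
  pos 4: 101010 XOR 110101 = 011111
  pos 5: 111110 XOR 110101 = 001011
  pos 7: 101100 XOR 110101 = 011001
Remainder = 11001 (nonzero — an error is detected).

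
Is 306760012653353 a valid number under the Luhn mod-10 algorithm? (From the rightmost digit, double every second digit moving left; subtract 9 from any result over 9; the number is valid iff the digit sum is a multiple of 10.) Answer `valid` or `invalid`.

From the right, keep odd positions and double even positions (subtract 9 from any doubled value over 9):
  doubled (positions 2,4,...): 1 6 3 2 0 5 0 → sum 17
  kept (positions 1,3,...): 3 3 5 2 0 6 6 3 → sum 28
Total = 45.
45 mod 10 = 5, so the number is invalid.

invalid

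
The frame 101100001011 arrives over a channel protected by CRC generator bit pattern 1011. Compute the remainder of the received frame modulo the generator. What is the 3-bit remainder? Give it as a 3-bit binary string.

000

Modulo-2 division of 101100001011 by 1011:
  pos 0: 1011 XOR 1011 = 0000
  pos 8: 1011 XOR 1011 = 0000
Remainder = 000 (zero — the frame passes the CRC check).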